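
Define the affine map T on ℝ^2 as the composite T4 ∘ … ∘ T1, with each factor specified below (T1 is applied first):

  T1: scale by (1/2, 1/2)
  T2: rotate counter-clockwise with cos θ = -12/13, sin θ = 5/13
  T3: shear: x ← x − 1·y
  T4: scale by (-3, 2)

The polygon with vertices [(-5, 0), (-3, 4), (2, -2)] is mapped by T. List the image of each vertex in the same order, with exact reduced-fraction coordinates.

T1 scale by (1/2, 1/2): (-5, 0) → (-5/2, 0); (-3, 4) → (-3/2, 2); (2, -2) → (1, -1)
T2 rotate counter-clockwise with cos θ = -12/13, sin θ = 5/13: (-5/2, 0) → (30/13, -25/26); (-3/2, 2) → (8/13, -63/26); (1, -1) → (-7/13, 17/13)
T3 shear: x ← x − 1·y: (30/13, -25/26) → (85/26, -25/26); (8/13, -63/26) → (79/26, -63/26); (-7/13, 17/13) → (-24/13, 17/13)
T4 scale by (-3, 2): (85/26, -25/26) → (-255/26, -25/13); (79/26, -63/26) → (-237/26, -63/13); (-24/13, 17/13) → (72/13, 34/13)

image vertices: (-255/26, -25/13), (-237/26, -63/13), (72/13, 34/13)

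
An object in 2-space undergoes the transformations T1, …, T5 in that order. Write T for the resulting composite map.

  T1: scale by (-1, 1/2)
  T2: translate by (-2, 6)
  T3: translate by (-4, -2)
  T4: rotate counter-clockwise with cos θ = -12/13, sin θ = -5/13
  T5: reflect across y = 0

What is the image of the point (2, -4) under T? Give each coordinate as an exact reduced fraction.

T(p) = (106/13, -16/13)

T1 scale by (-1, 1/2): (2, -4) → (-2, -2)
T2 translate by (-2, 6): (-2, -2) → (-4, 4)
T3 translate by (-4, -2): (-4, 4) → (-8, 2)
T4 rotate counter-clockwise with cos θ = -12/13, sin θ = -5/13: (-8, 2) → (106/13, 16/13)
T5 reflect across y = 0: (106/13, 16/13) → (106/13, -16/13)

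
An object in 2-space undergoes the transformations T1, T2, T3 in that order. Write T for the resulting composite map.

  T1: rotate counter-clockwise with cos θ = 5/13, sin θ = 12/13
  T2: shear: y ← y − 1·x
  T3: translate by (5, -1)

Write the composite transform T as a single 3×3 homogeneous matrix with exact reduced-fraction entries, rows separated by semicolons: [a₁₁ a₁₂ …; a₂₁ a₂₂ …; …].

T = [5/13 -12/13 5; 7/13 17/13 -1; 0 0 1]

T1 = [5/13 -12/13 0; 12/13 5/13 0; 0 0 1]
T2·T1 = [5/13 -12/13 0; 7/13 17/13 0; 0 0 1]
T3·…·T1 = [5/13 -12/13 5; 7/13 17/13 -1; 0 0 1]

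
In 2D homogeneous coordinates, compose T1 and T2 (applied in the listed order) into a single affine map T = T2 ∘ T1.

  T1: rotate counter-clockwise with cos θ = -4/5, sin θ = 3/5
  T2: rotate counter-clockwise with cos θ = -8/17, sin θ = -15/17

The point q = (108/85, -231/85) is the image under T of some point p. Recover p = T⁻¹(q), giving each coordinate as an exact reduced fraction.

T1 = [-4/5 -3/5 0; 3/5 -4/5 0; 0 0 1]
T2·T1 = [77/85 -36/85 0; 36/85 77/85 0; 0 0 1]
det M = 1; M⁻¹ = [77/85 36/85 0; -36/85 77/85 0; 0 0 1]
M⁻¹ · (108/85, -231/85)ᵀ = (0, -3)ᵀ

p = (0, -3)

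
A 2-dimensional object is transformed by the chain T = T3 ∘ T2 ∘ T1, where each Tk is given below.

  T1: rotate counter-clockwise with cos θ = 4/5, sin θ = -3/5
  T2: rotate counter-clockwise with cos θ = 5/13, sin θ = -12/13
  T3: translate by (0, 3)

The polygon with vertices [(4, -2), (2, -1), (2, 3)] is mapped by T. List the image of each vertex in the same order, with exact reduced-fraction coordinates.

T1 rotate counter-clockwise with cos θ = 4/5, sin θ = -3/5: (4, -2) → (2, -4); (2, -1) → (1, -2); (2, 3) → (17/5, 6/5)
T2 rotate counter-clockwise with cos θ = 5/13, sin θ = -12/13: (2, -4) → (-38/13, -44/13); (1, -2) → (-19/13, -22/13); (17/5, 6/5) → (157/65, -174/65)
T3 translate by (0, 3): (-38/13, -44/13) → (-38/13, -5/13); (-19/13, -22/13) → (-19/13, 17/13); (157/65, -174/65) → (157/65, 21/65)

image vertices: (-38/13, -5/13), (-19/13, 17/13), (157/65, 21/65)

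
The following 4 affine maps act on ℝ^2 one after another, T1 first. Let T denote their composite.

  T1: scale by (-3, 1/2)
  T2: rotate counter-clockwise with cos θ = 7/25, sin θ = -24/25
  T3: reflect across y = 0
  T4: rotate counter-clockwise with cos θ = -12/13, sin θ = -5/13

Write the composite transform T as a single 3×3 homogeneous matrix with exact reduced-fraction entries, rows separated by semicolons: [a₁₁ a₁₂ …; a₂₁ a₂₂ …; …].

T = [-108/325 -323/650 0; 969/325 -18/325 0; 0 0 1]

T1 = [-3 0 0; 0 1/2 0; 0 0 1]
T2·T1 = [-21/25 12/25 0; 72/25 7/50 0; 0 0 1]
T3·…·T1 = [-21/25 12/25 0; -72/25 -7/50 0; 0 0 1]
T4·…·T1 = [-108/325 -323/650 0; 969/325 -18/325 0; 0 0 1]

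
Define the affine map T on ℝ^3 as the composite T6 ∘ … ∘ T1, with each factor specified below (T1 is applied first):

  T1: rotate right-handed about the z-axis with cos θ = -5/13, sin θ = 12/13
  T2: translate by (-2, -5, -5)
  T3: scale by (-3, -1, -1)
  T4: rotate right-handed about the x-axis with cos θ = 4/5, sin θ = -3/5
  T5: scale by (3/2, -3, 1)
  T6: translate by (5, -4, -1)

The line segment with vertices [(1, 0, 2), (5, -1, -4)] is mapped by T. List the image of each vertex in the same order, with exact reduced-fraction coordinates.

image vertices: (409/26, -1247/65, -68/65), (37/2, -101/5, 31/5)

T1 rotate right-handed about the z-axis with cos θ = -5/13, sin θ = 12/13: (1, 0, 2) → (-5/13, 12/13, 2); (5, -1, -4) → (-1, 5, -4)
T2 translate by (-2, -5, -5): (-5/13, 12/13, 2) → (-31/13, -53/13, -3); (-1, 5, -4) → (-3, 0, -9)
T3 scale by (-3, -1, -1): (-31/13, -53/13, -3) → (93/13, 53/13, 3); (-3, 0, -9) → (9, 0, 9)
T4 rotate right-handed about the x-axis with cos θ = 4/5, sin θ = -3/5: (93/13, 53/13, 3) → (93/13, 329/65, -3/65); (9, 0, 9) → (9, 27/5, 36/5)
T5 scale by (3/2, -3, 1): (93/13, 329/65, -3/65) → (279/26, -987/65, -3/65); (9, 27/5, 36/5) → (27/2, -81/5, 36/5)
T6 translate by (5, -4, -1): (279/26, -987/65, -3/65) → (409/26, -1247/65, -68/65); (27/2, -81/5, 36/5) → (37/2, -101/5, 31/5)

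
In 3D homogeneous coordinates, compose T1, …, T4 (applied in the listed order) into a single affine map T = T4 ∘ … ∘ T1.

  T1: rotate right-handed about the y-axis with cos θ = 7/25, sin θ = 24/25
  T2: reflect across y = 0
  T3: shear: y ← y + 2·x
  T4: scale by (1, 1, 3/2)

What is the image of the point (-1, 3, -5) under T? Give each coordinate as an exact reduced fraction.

T(p) = (-127/25, -329/25, -33/50)

T1 rotate right-handed about the y-axis with cos θ = 7/25, sin θ = 24/25: (-1, 3, -5) → (-127/25, 3, -11/25)
T2 reflect across y = 0: (-127/25, 3, -11/25) → (-127/25, -3, -11/25)
T3 shear: y ← y + 2·x: (-127/25, -3, -11/25) → (-127/25, -329/25, -11/25)
T4 scale by (1, 1, 3/2): (-127/25, -329/25, -11/25) → (-127/25, -329/25, -33/50)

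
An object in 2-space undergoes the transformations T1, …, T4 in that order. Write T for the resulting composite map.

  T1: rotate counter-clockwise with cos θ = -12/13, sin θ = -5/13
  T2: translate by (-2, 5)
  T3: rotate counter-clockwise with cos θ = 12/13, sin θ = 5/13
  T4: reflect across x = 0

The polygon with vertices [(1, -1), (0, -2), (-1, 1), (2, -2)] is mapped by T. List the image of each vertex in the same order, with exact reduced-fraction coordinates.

T1 rotate counter-clockwise with cos θ = -12/13, sin θ = -5/13: (1, -1) → (-17/13, 7/13); (0, -2) → (-10/13, 24/13); (-1, 1) → (17/13, -7/13); (2, -2) → (-34/13, 14/13)
T2 translate by (-2, 5): (-17/13, 7/13) → (-43/13, 72/13); (-10/13, 24/13) → (-36/13, 89/13); (17/13, -7/13) → (-9/13, 58/13); (-34/13, 14/13) → (-60/13, 79/13)
T3 rotate counter-clockwise with cos θ = 12/13, sin θ = 5/13: (-43/13, 72/13) → (-876/169, 649/169); (-36/13, 89/13) → (-877/169, 888/169); (-9/13, 58/13) → (-398/169, 651/169); (-60/13, 79/13) → (-1115/169, 648/169)
T4 reflect across x = 0: (-876/169, 649/169) → (876/169, 649/169); (-877/169, 888/169) → (877/169, 888/169); (-398/169, 651/169) → (398/169, 651/169); (-1115/169, 648/169) → (1115/169, 648/169)

image vertices: (876/169, 649/169), (877/169, 888/169), (398/169, 651/169), (1115/169, 648/169)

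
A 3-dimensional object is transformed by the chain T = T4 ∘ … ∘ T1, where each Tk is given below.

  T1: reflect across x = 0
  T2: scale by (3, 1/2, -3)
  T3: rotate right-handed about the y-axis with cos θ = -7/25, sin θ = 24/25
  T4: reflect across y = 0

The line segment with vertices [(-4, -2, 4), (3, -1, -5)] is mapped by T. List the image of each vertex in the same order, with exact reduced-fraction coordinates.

image vertices: (-372/25, 1, -204/25), (423/25, 1/2, 111/25)

T1 reflect across x = 0: (-4, -2, 4) → (4, -2, 4); (3, -1, -5) → (-3, -1, -5)
T2 scale by (3, 1/2, -3): (4, -2, 4) → (12, -1, -12); (-3, -1, -5) → (-9, -1/2, 15)
T3 rotate right-handed about the y-axis with cos θ = -7/25, sin θ = 24/25: (12, -1, -12) → (-372/25, -1, -204/25); (-9, -1/2, 15) → (423/25, -1/2, 111/25)
T4 reflect across y = 0: (-372/25, -1, -204/25) → (-372/25, 1, -204/25); (423/25, -1/2, 111/25) → (423/25, 1/2, 111/25)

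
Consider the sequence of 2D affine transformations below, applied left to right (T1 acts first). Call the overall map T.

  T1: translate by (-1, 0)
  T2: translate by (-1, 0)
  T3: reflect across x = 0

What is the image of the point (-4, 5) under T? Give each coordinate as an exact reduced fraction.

T1 translate by (-1, 0): (-4, 5) → (-5, 5)
T2 translate by (-1, 0): (-5, 5) → (-6, 5)
T3 reflect across x = 0: (-6, 5) → (6, 5)

T(p) = (6, 5)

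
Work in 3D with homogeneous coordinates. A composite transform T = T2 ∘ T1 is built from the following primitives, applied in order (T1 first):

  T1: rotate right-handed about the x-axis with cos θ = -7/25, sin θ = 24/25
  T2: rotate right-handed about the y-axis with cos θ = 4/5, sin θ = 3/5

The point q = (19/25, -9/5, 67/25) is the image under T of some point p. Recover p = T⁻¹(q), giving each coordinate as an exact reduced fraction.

p = (-1, 3, 1)

T1 = [1 0 0 0; 0 -7/25 -24/25 0; 0 24/25 -7/25 0; 0 0 0 1]
T2·T1 = [4/5 72/125 -21/125 0; 0 -7/25 -24/25 0; -3/5 96/125 -28/125 0; 0 0 0 1]
det M = 1; M⁻¹ = [4/5 0 -3/5 0; 72/125 -7/25 96/125 0; -21/125 -24/25 -28/125 0; 0 0 0 1]
M⁻¹ · (19/25, -9/5, 67/25)ᵀ = (-1, 3, 1)ᵀ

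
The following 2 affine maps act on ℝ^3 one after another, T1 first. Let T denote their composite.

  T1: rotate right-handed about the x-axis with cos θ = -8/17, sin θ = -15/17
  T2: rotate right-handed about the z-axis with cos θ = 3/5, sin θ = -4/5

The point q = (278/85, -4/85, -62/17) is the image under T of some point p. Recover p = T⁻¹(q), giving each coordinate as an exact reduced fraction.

p = (2, 2, 4)

T1 = [1 0 0 0; 0 -8/17 15/17 0; 0 -15/17 -8/17 0; 0 0 0 1]
T2·T1 = [3/5 -32/85 12/17 0; -4/5 -24/85 9/17 0; 0 -15/17 -8/17 0; 0 0 0 1]
det M = 1; M⁻¹ = [3/5 -4/5 0 0; -32/85 -24/85 -15/17 0; 12/17 9/17 -8/17 0; 0 0 0 1]
M⁻¹ · (278/85, -4/85, -62/17)ᵀ = (2, 2, 4)ᵀ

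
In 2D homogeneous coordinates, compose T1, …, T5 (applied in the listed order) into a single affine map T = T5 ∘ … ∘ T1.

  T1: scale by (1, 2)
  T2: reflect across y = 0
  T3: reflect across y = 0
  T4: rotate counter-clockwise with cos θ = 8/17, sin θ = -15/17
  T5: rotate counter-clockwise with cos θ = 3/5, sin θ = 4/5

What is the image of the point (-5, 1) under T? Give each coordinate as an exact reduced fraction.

T1 scale by (1, 2): (-5, 1) → (-5, 2)
T2 reflect across y = 0: (-5, 2) → (-5, -2)
T3 reflect across y = 0: (-5, -2) → (-5, 2)
T4 rotate counter-clockwise with cos θ = 8/17, sin θ = -15/17: (-5, 2) → (-10/17, 91/17)
T5 rotate counter-clockwise with cos θ = 3/5, sin θ = 4/5: (-10/17, 91/17) → (-394/85, 233/85)

T(p) = (-394/85, 233/85)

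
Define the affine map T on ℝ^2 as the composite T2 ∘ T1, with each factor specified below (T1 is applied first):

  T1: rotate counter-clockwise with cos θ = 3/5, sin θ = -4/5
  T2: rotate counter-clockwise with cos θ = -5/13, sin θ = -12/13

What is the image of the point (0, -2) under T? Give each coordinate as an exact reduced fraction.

T(p) = (-32/65, 126/65)

T1 rotate counter-clockwise with cos θ = 3/5, sin θ = -4/5: (0, -2) → (-8/5, -6/5)
T2 rotate counter-clockwise with cos θ = -5/13, sin θ = -12/13: (-8/5, -6/5) → (-32/65, 126/65)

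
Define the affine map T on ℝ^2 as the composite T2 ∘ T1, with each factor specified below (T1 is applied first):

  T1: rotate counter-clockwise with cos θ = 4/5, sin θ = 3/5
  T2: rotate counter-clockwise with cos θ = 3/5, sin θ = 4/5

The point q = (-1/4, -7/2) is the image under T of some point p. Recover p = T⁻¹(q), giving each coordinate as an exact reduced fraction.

p = (-7/2, 1/4)

T1 = [4/5 -3/5 0; 3/5 4/5 0; 0 0 1]
T2·T1 = [0 -1 0; 1 0 0; 0 0 1]
det M = 1; M⁻¹ = [0 1 0; -1 0 0; 0 0 1]
M⁻¹ · (-1/4, -7/2)ᵀ = (-7/2, 1/4)ᵀ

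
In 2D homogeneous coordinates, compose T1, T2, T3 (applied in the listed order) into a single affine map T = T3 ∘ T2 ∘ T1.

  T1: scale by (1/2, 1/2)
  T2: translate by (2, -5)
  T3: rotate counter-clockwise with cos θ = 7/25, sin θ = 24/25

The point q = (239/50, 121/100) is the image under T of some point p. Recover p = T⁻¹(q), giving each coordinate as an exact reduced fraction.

p = (1, 3/2)

T1 = [1/2 0 0; 0 1/2 0; 0 0 1]
T2·T1 = [1/2 0 2; 0 1/2 -5; 0 0 1]
T3·…·T1 = [7/50 -12/25 134/25; 12/25 7/50 13/25; 0 0 1]
det M = 1/4; M⁻¹ = [14/25 48/25 -4; -48/25 14/25 10; 0 0 1]
M⁻¹ · (239/50, 121/100)ᵀ = (1, 3/2)ᵀ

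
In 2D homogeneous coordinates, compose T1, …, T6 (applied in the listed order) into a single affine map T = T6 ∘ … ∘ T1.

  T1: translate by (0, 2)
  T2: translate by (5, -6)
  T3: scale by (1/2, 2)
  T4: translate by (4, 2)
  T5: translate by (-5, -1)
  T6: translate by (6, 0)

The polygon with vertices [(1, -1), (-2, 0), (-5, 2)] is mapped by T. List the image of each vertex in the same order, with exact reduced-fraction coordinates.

T1 translate by (0, 2): (1, -1) → (1, 1); (-2, 0) → (-2, 2); (-5, 2) → (-5, 4)
T2 translate by (5, -6): (1, 1) → (6, -5); (-2, 2) → (3, -4); (-5, 4) → (0, -2)
T3 scale by (1/2, 2): (6, -5) → (3, -10); (3, -4) → (3/2, -8); (0, -2) → (0, -4)
T4 translate by (4, 2): (3, -10) → (7, -8); (3/2, -8) → (11/2, -6); (0, -4) → (4, -2)
T5 translate by (-5, -1): (7, -8) → (2, -9); (11/2, -6) → (1/2, -7); (4, -2) → (-1, -3)
T6 translate by (6, 0): (2, -9) → (8, -9); (1/2, -7) → (13/2, -7); (-1, -3) → (5, -3)

image vertices: (8, -9), (13/2, -7), (5, -3)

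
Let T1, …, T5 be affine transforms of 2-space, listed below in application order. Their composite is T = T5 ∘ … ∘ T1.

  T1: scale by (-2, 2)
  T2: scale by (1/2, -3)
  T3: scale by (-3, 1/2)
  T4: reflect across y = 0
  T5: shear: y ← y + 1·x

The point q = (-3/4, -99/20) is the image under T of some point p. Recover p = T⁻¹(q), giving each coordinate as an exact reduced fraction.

p = (-1/4, -7/5)

T1 = [-2 0 0; 0 2 0; 0 0 1]
T2·T1 = [-1 0 0; 0 -6 0; 0 0 1]
T3·…·T1 = [3 0 0; 0 -3 0; 0 0 1]
T4·…·T1 = [3 0 0; 0 3 0; 0 0 1]
T5·…·T1 = [3 0 0; 3 3 0; 0 0 1]
det M = 9; M⁻¹ = [1/3 0 0; -1/3 1/3 0; 0 0 1]
M⁻¹ · (-3/4, -99/20)ᵀ = (-1/4, -7/5)ᵀ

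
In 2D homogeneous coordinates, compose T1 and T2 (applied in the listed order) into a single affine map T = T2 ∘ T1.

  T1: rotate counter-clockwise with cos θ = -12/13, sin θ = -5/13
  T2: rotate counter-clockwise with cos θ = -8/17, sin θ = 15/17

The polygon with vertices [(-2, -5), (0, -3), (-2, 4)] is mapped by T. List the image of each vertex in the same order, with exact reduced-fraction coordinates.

image vertices: (-1042/221, -575/221), (-420/221, -513/221), (218/221, 964/221)

T1 rotate counter-clockwise with cos θ = -12/13, sin θ = -5/13: (-2, -5) → (-1/13, 70/13); (0, -3) → (-15/13, 36/13); (-2, 4) → (44/13, -38/13)
T2 rotate counter-clockwise with cos θ = -8/17, sin θ = 15/17: (-1/13, 70/13) → (-1042/221, -575/221); (-15/13, 36/13) → (-420/221, -513/221); (44/13, -38/13) → (218/221, 964/221)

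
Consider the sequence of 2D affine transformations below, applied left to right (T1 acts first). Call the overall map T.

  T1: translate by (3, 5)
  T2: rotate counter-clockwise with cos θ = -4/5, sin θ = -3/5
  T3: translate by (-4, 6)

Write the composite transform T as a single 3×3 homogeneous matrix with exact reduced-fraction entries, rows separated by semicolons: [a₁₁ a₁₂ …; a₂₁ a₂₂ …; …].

T = [-4/5 3/5 -17/5; -3/5 -4/5 1/5; 0 0 1]

T1 = [1 0 3; 0 1 5; 0 0 1]
T2·T1 = [-4/5 3/5 3/5; -3/5 -4/5 -29/5; 0 0 1]
T3·…·T1 = [-4/5 3/5 -17/5; -3/5 -4/5 1/5; 0 0 1]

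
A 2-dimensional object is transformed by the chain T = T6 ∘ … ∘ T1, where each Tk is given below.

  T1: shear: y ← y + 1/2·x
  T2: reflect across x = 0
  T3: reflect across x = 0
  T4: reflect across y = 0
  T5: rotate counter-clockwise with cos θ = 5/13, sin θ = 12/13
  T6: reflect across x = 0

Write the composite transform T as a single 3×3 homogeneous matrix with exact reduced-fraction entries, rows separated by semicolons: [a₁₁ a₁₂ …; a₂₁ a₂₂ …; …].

T = [-11/13 -12/13 0; 19/26 -5/13 0; 0 0 1]

T1 = [1 0 0; 1/2 1 0; 0 0 1]
T2·T1 = [-1 0 0; 1/2 1 0; 0 0 1]
T3·…·T1 = [1 0 0; 1/2 1 0; 0 0 1]
T4·…·T1 = [1 0 0; -1/2 -1 0; 0 0 1]
T5·…·T1 = [11/13 12/13 0; 19/26 -5/13 0; 0 0 1]
T6·…·T1 = [-11/13 -12/13 0; 19/26 -5/13 0; 0 0 1]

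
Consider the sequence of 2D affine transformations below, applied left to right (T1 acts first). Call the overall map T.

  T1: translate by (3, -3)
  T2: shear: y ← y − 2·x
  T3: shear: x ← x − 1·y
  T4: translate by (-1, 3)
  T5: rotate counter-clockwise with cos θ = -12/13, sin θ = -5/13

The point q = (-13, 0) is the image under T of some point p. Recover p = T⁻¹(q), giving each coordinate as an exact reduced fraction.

T1 = [1 0 3; 0 1 -3; 0 0 1]
T2·T1 = [1 0 3; -2 1 -9; 0 0 1]
T3·…·T1 = [3 -1 12; -2 1 -9; 0 0 1]
T4·…·T1 = [3 -1 11; -2 1 -6; 0 0 1]
T5·…·T1 = [-46/13 17/13 -162/13; 9/13 -7/13 17/13; 0 0 1]
det M = 1; M⁻¹ = [-7/13 -17/13 -5; -9/13 -46/13 -4; 0 0 1]
M⁻¹ · (-13, 0)ᵀ = (2, 5)ᵀ

p = (2, 5)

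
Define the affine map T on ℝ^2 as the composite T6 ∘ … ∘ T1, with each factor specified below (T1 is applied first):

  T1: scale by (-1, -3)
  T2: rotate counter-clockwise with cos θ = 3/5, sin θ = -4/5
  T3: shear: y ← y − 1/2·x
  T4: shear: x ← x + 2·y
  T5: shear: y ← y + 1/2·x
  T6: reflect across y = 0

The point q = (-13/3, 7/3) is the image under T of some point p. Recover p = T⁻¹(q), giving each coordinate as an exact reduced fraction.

T1 = [-1 0 0; 0 -3 0; 0 0 1]
T2·T1 = [-3/5 -12/5 0; 4/5 -9/5 0; 0 0 1]
T3·…·T1 = [-3/5 -12/5 0; 11/10 -3/5 0; 0 0 1]
T4·…·T1 = [8/5 -18/5 0; 11/10 -3/5 0; 0 0 1]
T5·…·T1 = [8/5 -18/5 0; 19/10 -12/5 0; 0 0 1]
T6·…·T1 = [8/5 -18/5 0; -19/10 12/5 0; 0 0 1]
det M = -3; M⁻¹ = [-4/5 -6/5 0; -19/30 -8/15 0; 0 0 1]
M⁻¹ · (-13/3, 7/3)ᵀ = (2/3, 3/2)ᵀ

p = (2/3, 3/2)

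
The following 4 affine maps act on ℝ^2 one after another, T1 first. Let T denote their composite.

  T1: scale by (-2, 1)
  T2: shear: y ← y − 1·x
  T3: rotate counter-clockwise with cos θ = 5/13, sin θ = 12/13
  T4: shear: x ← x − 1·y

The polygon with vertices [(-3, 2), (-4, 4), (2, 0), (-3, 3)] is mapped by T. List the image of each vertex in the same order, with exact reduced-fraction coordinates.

T1 scale by (-2, 1): (-3, 2) → (6, 2); (-4, 4) → (8, 4); (2, 0) → (-4, 0); (-3, 3) → (6, 3)
T2 shear: y ← y − 1·x: (6, 2) → (6, -4); (8, 4) → (8, -4); (-4, 0) → (-4, 4); (6, 3) → (6, -3)
T3 rotate counter-clockwise with cos θ = 5/13, sin θ = 12/13: (6, -4) → (6, 4); (8, -4) → (88/13, 76/13); (-4, 4) → (-68/13, -28/13); (6, -3) → (66/13, 57/13)
T4 shear: x ← x − 1·y: (6, 4) → (2, 4); (88/13, 76/13) → (12/13, 76/13); (-68/13, -28/13) → (-40/13, -28/13); (66/13, 57/13) → (9/13, 57/13)

image vertices: (2, 4), (12/13, 76/13), (-40/13, -28/13), (9/13, 57/13)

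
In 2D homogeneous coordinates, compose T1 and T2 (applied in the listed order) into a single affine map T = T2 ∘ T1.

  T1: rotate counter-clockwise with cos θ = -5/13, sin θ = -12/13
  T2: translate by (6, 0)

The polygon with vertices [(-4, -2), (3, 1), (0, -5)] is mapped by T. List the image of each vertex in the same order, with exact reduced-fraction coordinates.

image vertices: (74/13, 58/13), (75/13, -41/13), (18/13, 25/13)

T1 rotate counter-clockwise with cos θ = -5/13, sin θ = -12/13: (-4, -2) → (-4/13, 58/13); (3, 1) → (-3/13, -41/13); (0, -5) → (-60/13, 25/13)
T2 translate by (6, 0): (-4/13, 58/13) → (74/13, 58/13); (-3/13, -41/13) → (75/13, -41/13); (-60/13, 25/13) → (18/13, 25/13)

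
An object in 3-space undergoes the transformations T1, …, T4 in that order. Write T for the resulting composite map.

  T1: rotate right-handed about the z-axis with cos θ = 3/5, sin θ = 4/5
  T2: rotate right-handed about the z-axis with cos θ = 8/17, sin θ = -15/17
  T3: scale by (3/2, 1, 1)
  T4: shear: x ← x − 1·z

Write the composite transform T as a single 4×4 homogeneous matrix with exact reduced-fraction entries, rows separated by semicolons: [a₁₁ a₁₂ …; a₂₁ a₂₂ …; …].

T = [126/85 39/170 -1 0; -13/85 84/85 0 0; 0 0 1 0; 0 0 0 1]

T1 = [3/5 -4/5 0 0; 4/5 3/5 0 0; 0 0 1 0; 0 0 0 1]
T2·T1 = [84/85 13/85 0 0; -13/85 84/85 0 0; 0 0 1 0; 0 0 0 1]
T3·…·T1 = [126/85 39/170 0 0; -13/85 84/85 0 0; 0 0 1 0; 0 0 0 1]
T4·…·T1 = [126/85 39/170 -1 0; -13/85 84/85 0 0; 0 0 1 0; 0 0 0 1]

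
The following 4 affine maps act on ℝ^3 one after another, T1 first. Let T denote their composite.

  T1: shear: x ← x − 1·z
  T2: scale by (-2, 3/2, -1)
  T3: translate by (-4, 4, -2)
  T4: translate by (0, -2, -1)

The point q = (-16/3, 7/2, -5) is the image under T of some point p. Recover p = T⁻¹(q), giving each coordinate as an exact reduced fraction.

T1 = [1 0 -1 0; 0 1 0 0; 0 0 1 0; 0 0 0 1]
T2·T1 = [-2 0 2 0; 0 3/2 0 0; 0 0 -1 0; 0 0 0 1]
T3·…·T1 = [-2 0 2 -4; 0 3/2 0 4; 0 0 -1 -2; 0 0 0 1]
T4·…·T1 = [-2 0 2 -4; 0 3/2 0 2; 0 0 -1 -3; 0 0 0 1]
det M = 3; M⁻¹ = [-1/2 0 -1 -5; 0 2/3 0 -4/3; 0 0 -1 -3; 0 0 0 1]
M⁻¹ · (-16/3, 7/2, -5)ᵀ = (8/3, 1, 2)ᵀ

p = (8/3, 1, 2)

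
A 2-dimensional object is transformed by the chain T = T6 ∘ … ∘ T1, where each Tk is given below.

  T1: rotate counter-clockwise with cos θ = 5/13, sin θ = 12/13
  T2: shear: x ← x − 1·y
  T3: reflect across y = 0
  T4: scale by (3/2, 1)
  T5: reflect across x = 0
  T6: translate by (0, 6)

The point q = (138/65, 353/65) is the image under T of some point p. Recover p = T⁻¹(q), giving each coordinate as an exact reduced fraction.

T1 = [5/13 -12/13 0; 12/13 5/13 0; 0 0 1]
T2·T1 = [-7/13 -17/13 0; 12/13 5/13 0; 0 0 1]
T3·…·T1 = [-7/13 -17/13 0; -12/13 -5/13 0; 0 0 1]
T4·…·T1 = [-21/26 -51/26 0; -12/13 -5/13 0; 0 0 1]
T5·…·T1 = [21/26 51/26 0; -12/13 -5/13 0; 0 0 1]
T6·…·T1 = [21/26 51/26 0; -12/13 -5/13 6; 0 0 1]
det M = 3/2; M⁻¹ = [-10/39 -17/13 102/13; 8/13 7/13 -42/13; 0 0 1]
M⁻¹ · (138/65, 353/65)ᵀ = (1/5, 1)ᵀ

p = (1/5, 1)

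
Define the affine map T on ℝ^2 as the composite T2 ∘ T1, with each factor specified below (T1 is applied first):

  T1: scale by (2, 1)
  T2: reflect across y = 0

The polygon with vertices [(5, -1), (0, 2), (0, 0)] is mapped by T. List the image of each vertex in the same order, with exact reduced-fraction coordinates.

T1 scale by (2, 1): (5, -1) → (10, -1); (0, 2) → (0, 2); (0, 0) → (0, 0)
T2 reflect across y = 0: (10, -1) → (10, 1); (0, 2) → (0, -2); (0, 0) → (0, 0)

image vertices: (10, 1), (0, -2), (0, 0)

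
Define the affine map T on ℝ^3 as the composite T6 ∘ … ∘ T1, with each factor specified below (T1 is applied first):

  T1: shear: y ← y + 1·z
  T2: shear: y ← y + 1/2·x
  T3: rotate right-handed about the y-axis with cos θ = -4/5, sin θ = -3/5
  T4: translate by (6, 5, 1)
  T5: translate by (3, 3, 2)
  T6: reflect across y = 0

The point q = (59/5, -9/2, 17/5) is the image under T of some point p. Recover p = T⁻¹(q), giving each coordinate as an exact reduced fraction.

T1 = [1 0 0 0; 0 1 1 0; 0 0 1 0; 0 0 0 1]
T2·T1 = [1 0 0 0; 1/2 1 1 0; 0 0 1 0; 0 0 0 1]
T3·…·T1 = [-4/5 0 -3/5 0; 1/2 1 1 0; 3/5 0 -4/5 0; 0 0 0 1]
T4·…·T1 = [-4/5 0 -3/5 6; 1/2 1 1 5; 3/5 0 -4/5 1; 0 0 0 1]
T5·…·T1 = [-4/5 0 -3/5 9; 1/2 1 1 8; 3/5 0 -4/5 3; 0 0 0 1]
T6·…·T1 = [-4/5 0 -3/5 9; -1/2 -1 -1 -8; 3/5 0 -4/5 3; 0 0 0 1]
det M = -1; M⁻¹ = [-4/5 0 3/5 27/5; 1 -1 1/2 -37/2; -3/5 0 -4/5 39/5; 0 0 0 1]
M⁻¹ · (59/5, -9/2, 17/5)ᵀ = (-2, -1/2, -2)ᵀ

p = (-2, -1/2, -2)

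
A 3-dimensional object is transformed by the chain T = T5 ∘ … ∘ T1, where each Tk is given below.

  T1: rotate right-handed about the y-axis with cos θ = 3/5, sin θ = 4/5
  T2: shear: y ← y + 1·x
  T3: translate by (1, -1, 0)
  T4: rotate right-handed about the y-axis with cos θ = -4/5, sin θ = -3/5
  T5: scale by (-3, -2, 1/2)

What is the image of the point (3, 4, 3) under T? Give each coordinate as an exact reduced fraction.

T(p) = (57/5, -72/5, 9/5)

T1 rotate right-handed about the y-axis with cos θ = 3/5, sin θ = 4/5: (3, 4, 3) → (21/5, 4, -3/5)
T2 shear: y ← y + 1·x: (21/5, 4, -3/5) → (21/5, 41/5, -3/5)
T3 translate by (1, -1, 0): (21/5, 41/5, -3/5) → (26/5, 36/5, -3/5)
T4 rotate right-handed about the y-axis with cos θ = -4/5, sin θ = -3/5: (26/5, 36/5, -3/5) → (-19/5, 36/5, 18/5)
T5 scale by (-3, -2, 1/2): (-19/5, 36/5, 18/5) → (57/5, -72/5, 9/5)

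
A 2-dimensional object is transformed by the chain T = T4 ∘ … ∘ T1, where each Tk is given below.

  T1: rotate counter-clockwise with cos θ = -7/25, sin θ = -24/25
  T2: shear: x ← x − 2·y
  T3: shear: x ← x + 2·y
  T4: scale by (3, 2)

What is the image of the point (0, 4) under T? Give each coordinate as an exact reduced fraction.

T(p) = (288/25, -56/25)

T1 rotate counter-clockwise with cos θ = -7/25, sin θ = -24/25: (0, 4) → (96/25, -28/25)
T2 shear: x ← x − 2·y: (96/25, -28/25) → (152/25, -28/25)
T3 shear: x ← x + 2·y: (152/25, -28/25) → (96/25, -28/25)
T4 scale by (3, 2): (96/25, -28/25) → (288/25, -56/25)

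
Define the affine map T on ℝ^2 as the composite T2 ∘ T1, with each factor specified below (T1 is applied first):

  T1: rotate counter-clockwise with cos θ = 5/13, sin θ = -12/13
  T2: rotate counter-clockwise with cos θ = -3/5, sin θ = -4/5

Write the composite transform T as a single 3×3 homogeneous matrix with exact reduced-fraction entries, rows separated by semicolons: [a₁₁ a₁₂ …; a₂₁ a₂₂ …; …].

T = [-63/65 -16/65 0; 16/65 -63/65 0; 0 0 1]

T1 = [5/13 12/13 0; -12/13 5/13 0; 0 0 1]
T2·T1 = [-63/65 -16/65 0; 16/65 -63/65 0; 0 0 1]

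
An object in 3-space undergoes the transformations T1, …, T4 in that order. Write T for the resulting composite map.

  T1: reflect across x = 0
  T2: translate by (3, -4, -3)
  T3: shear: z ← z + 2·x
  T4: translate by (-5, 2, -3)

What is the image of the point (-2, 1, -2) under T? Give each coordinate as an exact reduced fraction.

T(p) = (0, -1, 2)

T1 reflect across x = 0: (-2, 1, -2) → (2, 1, -2)
T2 translate by (3, -4, -3): (2, 1, -2) → (5, -3, -5)
T3 shear: z ← z + 2·x: (5, -3, -5) → (5, -3, 5)
T4 translate by (-5, 2, -3): (5, -3, 5) → (0, -1, 2)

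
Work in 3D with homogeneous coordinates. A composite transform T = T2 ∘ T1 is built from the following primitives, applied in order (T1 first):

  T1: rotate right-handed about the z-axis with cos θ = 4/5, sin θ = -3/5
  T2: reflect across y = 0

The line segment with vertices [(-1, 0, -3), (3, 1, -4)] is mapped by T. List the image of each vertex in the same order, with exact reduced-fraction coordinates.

image vertices: (-4/5, -3/5, -3), (3, 1, -4)

T1 rotate right-handed about the z-axis with cos θ = 4/5, sin θ = -3/5: (-1, 0, -3) → (-4/5, 3/5, -3); (3, 1, -4) → (3, -1, -4)
T2 reflect across y = 0: (-4/5, 3/5, -3) → (-4/5, -3/5, -3); (3, -1, -4) → (3, 1, -4)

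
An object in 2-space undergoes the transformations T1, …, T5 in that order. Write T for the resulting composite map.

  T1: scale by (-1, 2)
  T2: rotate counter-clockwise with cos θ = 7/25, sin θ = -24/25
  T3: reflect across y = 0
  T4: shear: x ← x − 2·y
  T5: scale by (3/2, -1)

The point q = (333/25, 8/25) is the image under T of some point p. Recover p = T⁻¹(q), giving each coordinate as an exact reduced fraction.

p = (-2, 4)

T1 = [-1 0 0; 0 2 0; 0 0 1]
T2·T1 = [-7/25 48/25 0; 24/25 14/25 0; 0 0 1]
T3·…·T1 = [-7/25 48/25 0; -24/25 -14/25 0; 0 0 1]
T4·…·T1 = [41/25 76/25 0; -24/25 -14/25 0; 0 0 1]
T5·…·T1 = [123/50 114/25 0; 24/25 14/25 0; 0 0 1]
det M = -3; M⁻¹ = [-14/75 38/25 0; 8/25 -41/50 0; 0 0 1]
M⁻¹ · (333/25, 8/25)ᵀ = (-2, 4)ᵀ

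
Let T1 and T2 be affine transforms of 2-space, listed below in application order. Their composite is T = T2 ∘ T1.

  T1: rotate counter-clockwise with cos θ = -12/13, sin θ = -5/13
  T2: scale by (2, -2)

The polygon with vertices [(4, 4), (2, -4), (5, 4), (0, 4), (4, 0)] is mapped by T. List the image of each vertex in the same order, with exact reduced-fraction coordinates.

image vertices: (-56/13, 136/13), (-88/13, -76/13), (-80/13, 146/13), (40/13, 96/13), (-96/13, 40/13)

T1 rotate counter-clockwise with cos θ = -12/13, sin θ = -5/13: (4, 4) → (-28/13, -68/13); (2, -4) → (-44/13, 38/13); (5, 4) → (-40/13, -73/13); (0, 4) → (20/13, -48/13); (4, 0) → (-48/13, -20/13)
T2 scale by (2, -2): (-28/13, -68/13) → (-56/13, 136/13); (-44/13, 38/13) → (-88/13, -76/13); (-40/13, -73/13) → (-80/13, 146/13); (20/13, -48/13) → (40/13, 96/13); (-48/13, -20/13) → (-96/13, 40/13)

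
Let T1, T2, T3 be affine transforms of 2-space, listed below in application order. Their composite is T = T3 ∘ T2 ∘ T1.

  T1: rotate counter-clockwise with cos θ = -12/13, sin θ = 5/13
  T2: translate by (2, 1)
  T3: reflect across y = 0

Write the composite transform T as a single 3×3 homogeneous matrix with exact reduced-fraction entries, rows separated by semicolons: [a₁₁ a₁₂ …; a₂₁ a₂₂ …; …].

T = [-12/13 -5/13 2; -5/13 12/13 -1; 0 0 1]

T1 = [-12/13 -5/13 0; 5/13 -12/13 0; 0 0 1]
T2·T1 = [-12/13 -5/13 2; 5/13 -12/13 1; 0 0 1]
T3·…·T1 = [-12/13 -5/13 2; -5/13 12/13 -1; 0 0 1]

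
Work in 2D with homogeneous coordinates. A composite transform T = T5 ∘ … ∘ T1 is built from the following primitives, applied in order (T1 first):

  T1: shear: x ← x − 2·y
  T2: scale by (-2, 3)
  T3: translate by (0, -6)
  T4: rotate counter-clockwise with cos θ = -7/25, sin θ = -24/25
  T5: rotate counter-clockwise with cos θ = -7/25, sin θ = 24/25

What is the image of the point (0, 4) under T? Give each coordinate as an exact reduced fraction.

T1 shear: x ← x − 2·y: (0, 4) → (-8, 4)
T2 scale by (-2, 3): (-8, 4) → (16, 12)
T3 translate by (0, -6): (16, 12) → (16, 6)
T4 rotate counter-clockwise with cos θ = -7/25, sin θ = -24/25: (16, 6) → (32/25, -426/25)
T5 rotate counter-clockwise with cos θ = -7/25, sin θ = 24/25: (32/25, -426/25) → (16, 6)

T(p) = (16, 6)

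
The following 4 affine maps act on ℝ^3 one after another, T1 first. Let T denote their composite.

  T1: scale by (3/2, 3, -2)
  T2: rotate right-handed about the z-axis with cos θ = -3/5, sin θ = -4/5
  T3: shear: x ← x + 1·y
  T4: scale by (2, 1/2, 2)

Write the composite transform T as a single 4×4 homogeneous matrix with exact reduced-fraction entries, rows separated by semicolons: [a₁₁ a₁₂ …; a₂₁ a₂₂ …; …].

T = [-21/5 6/5 0 0; -3/5 -9/10 0 0; 0 0 -4 0; 0 0 0 1]

T1 = [3/2 0 0 0; 0 3 0 0; 0 0 -2 0; 0 0 0 1]
T2·T1 = [-9/10 12/5 0 0; -6/5 -9/5 0 0; 0 0 -2 0; 0 0 0 1]
T3·…·T1 = [-21/10 3/5 0 0; -6/5 -9/5 0 0; 0 0 -2 0; 0 0 0 1]
T4·…·T1 = [-21/5 6/5 0 0; -3/5 -9/10 0 0; 0 0 -4 0; 0 0 0 1]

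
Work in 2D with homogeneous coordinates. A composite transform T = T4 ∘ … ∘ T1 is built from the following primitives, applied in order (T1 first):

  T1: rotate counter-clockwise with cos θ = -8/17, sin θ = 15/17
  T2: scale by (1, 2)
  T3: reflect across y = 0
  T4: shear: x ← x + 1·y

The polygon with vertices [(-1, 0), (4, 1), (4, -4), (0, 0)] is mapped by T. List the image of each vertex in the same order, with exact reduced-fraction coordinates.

image vertices: (38/17, 30/17), (-151/17, -104/17), (-156/17, -184/17), (0, 0)

T1 rotate counter-clockwise with cos θ = -8/17, sin θ = 15/17: (-1, 0) → (8/17, -15/17); (4, 1) → (-47/17, 52/17); (4, -4) → (28/17, 92/17); (0, 0) → (0, 0)
T2 scale by (1, 2): (8/17, -15/17) → (8/17, -30/17); (-47/17, 52/17) → (-47/17, 104/17); (28/17, 92/17) → (28/17, 184/17); (0, 0) → (0, 0)
T3 reflect across y = 0: (8/17, -30/17) → (8/17, 30/17); (-47/17, 104/17) → (-47/17, -104/17); (28/17, 184/17) → (28/17, -184/17); (0, 0) → (0, 0)
T4 shear: x ← x + 1·y: (8/17, 30/17) → (38/17, 30/17); (-47/17, -104/17) → (-151/17, -104/17); (28/17, -184/17) → (-156/17, -184/17); (0, 0) → (0, 0)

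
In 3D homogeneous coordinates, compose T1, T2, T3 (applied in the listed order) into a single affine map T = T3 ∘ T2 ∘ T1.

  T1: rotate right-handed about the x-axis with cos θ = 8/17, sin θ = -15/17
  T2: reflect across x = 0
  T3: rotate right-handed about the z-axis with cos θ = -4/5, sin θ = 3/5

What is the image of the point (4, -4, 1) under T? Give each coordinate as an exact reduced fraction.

T(p) = (19/5, -8/5, 4)

T1 rotate right-handed about the x-axis with cos θ = 8/17, sin θ = -15/17: (4, -4, 1) → (4, -1, 4)
T2 reflect across x = 0: (4, -1, 4) → (-4, -1, 4)
T3 rotate right-handed about the z-axis with cos θ = -4/5, sin θ = 3/5: (-4, -1, 4) → (19/5, -8/5, 4)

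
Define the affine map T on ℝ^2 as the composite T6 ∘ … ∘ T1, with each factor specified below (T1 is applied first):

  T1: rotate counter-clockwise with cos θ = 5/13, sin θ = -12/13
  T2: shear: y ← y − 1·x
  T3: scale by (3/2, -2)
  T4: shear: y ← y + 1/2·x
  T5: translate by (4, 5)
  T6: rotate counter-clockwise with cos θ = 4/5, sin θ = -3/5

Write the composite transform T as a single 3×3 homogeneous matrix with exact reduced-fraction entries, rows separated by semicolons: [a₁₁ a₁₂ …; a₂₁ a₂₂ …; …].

T1 = [5/13 12/13 0; -12/13 5/13 0; 0 0 1]
T2·T1 = [5/13 12/13 0; -17/13 -7/13 0; 0 0 1]
T3·…·T1 = [15/26 18/13 0; 34/13 14/13 0; 0 0 1]
T4·…·T1 = [15/26 18/13 0; 151/52 23/13 0; 0 0 1]
T5·…·T1 = [15/26 18/13 4; 151/52 23/13 5; 0 0 1]
T6·…·T1 = [573/260 141/65 31/5; 257/130 38/65 8/5; 0 0 1]

T = [573/260 141/65 31/5; 257/130 38/65 8/5; 0 0 1]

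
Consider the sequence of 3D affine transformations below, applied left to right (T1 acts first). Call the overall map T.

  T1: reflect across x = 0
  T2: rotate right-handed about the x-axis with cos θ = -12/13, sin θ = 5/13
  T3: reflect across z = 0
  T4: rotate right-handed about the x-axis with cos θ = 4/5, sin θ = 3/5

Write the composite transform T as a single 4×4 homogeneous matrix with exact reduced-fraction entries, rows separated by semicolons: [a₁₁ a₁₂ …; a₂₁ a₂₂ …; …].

T = [-1 0 0 0; 0 -33/65 -56/65 0; 0 -56/65 33/65 0; 0 0 0 1]

T1 = [-1 0 0 0; 0 1 0 0; 0 0 1 0; 0 0 0 1]
T2·T1 = [-1 0 0 0; 0 -12/13 -5/13 0; 0 5/13 -12/13 0; 0 0 0 1]
T3·…·T1 = [-1 0 0 0; 0 -12/13 -5/13 0; 0 -5/13 12/13 0; 0 0 0 1]
T4·…·T1 = [-1 0 0 0; 0 -33/65 -56/65 0; 0 -56/65 33/65 0; 0 0 0 1]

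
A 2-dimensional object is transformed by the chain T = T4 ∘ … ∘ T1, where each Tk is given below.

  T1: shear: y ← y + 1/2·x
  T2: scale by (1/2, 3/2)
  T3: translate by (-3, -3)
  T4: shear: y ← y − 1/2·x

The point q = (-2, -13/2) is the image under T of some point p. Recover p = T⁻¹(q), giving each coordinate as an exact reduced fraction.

T1 = [1 0 0; 1/2 1 0; 0 0 1]
T2·T1 = [1/2 0 0; 3/4 3/2 0; 0 0 1]
T3·…·T1 = [1/2 0 -3; 3/4 3/2 -3; 0 0 1]
T4·…·T1 = [1/2 0 -3; 1/2 3/2 -3/2; 0 0 1]
det M = 3/4; M⁻¹ = [2 0 6; -2/3 2/3 -1; 0 0 1]
M⁻¹ · (-2, -13/2)ᵀ = (2, -4)ᵀ

p = (2, -4)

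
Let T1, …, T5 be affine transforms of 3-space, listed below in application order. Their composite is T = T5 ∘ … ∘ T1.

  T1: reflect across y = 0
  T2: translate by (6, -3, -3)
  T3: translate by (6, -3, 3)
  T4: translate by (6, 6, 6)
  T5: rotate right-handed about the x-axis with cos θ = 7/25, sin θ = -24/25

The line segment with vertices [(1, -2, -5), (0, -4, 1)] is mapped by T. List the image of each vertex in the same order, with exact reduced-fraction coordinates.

image vertices: (19, 38/25, -41/25), (18, 196/25, -47/25)

T1 reflect across y = 0: (1, -2, -5) → (1, 2, -5); (0, -4, 1) → (0, 4, 1)
T2 translate by (6, -3, -3): (1, 2, -5) → (7, -1, -8); (0, 4, 1) → (6, 1, -2)
T3 translate by (6, -3, 3): (7, -1, -8) → (13, -4, -5); (6, 1, -2) → (12, -2, 1)
T4 translate by (6, 6, 6): (13, -4, -5) → (19, 2, 1); (12, -2, 1) → (18, 4, 7)
T5 rotate right-handed about the x-axis with cos θ = 7/25, sin θ = -24/25: (19, 2, 1) → (19, 38/25, -41/25); (18, 4, 7) → (18, 196/25, -47/25)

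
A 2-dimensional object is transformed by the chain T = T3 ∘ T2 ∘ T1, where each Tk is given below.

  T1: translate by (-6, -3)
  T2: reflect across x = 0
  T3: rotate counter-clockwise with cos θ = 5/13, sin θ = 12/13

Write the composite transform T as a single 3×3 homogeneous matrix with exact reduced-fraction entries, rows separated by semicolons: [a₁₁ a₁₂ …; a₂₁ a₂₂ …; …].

T = [-5/13 -12/13 66/13; -12/13 5/13 57/13; 0 0 1]

T1 = [1 0 -6; 0 1 -3; 0 0 1]
T2·T1 = [-1 0 6; 0 1 -3; 0 0 1]
T3·…·T1 = [-5/13 -12/13 66/13; -12/13 5/13 57/13; 0 0 1]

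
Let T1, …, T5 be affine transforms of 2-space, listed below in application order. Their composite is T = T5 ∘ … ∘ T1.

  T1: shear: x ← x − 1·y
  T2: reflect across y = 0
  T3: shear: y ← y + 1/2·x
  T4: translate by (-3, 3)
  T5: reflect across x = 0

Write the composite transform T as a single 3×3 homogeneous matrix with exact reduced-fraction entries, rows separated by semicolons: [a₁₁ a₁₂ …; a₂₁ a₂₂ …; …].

T = [-1 1 3; 1/2 -3/2 3; 0 0 1]

T1 = [1 -1 0; 0 1 0; 0 0 1]
T2·T1 = [1 -1 0; 0 -1 0; 0 0 1]
T3·…·T1 = [1 -1 0; 1/2 -3/2 0; 0 0 1]
T4·…·T1 = [1 -1 -3; 1/2 -3/2 3; 0 0 1]
T5·…·T1 = [-1 1 3; 1/2 -3/2 3; 0 0 1]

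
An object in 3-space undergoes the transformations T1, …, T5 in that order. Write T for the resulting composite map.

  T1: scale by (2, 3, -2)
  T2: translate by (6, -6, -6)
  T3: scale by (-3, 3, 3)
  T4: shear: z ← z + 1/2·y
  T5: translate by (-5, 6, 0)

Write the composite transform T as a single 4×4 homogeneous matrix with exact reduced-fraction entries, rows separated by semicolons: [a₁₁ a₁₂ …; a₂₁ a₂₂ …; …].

T1 = [2 0 0 0; 0 3 0 0; 0 0 -2 0; 0 0 0 1]
T2·T1 = [2 0 0 6; 0 3 0 -6; 0 0 -2 -6; 0 0 0 1]
T3·…·T1 = [-6 0 0 -18; 0 9 0 -18; 0 0 -6 -18; 0 0 0 1]
T4·…·T1 = [-6 0 0 -18; 0 9 0 -18; 0 9/2 -6 -27; 0 0 0 1]
T5·…·T1 = [-6 0 0 -23; 0 9 0 -12; 0 9/2 -6 -27; 0 0 0 1]

T = [-6 0 0 -23; 0 9 0 -12; 0 9/2 -6 -27; 0 0 0 1]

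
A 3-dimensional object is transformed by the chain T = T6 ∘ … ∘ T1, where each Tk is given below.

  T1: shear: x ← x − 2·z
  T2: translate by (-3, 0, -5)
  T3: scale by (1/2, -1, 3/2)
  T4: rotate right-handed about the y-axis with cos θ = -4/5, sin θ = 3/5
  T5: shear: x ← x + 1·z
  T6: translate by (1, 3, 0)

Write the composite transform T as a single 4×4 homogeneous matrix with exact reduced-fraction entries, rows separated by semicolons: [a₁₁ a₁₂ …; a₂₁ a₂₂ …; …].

T1 = [1 0 -2 0; 0 1 0 0; 0 0 1 0; 0 0 0 1]
T2·T1 = [1 0 -2 -3; 0 1 0 0; 0 0 1 -5; 0 0 0 1]
T3·…·T1 = [1/2 0 -1 -3/2; 0 -1 0 0; 0 0 3/2 -15/2; 0 0 0 1]
T4·…·T1 = [-2/5 0 17/10 -33/10; 0 -1 0 0; -3/10 0 -3/5 69/10; 0 0 0 1]
T5·…·T1 = [-7/10 0 11/10 18/5; 0 -1 0 0; -3/10 0 -3/5 69/10; 0 0 0 1]
T6·…·T1 = [-7/10 0 11/10 23/5; 0 -1 0 3; -3/10 0 -3/5 69/10; 0 0 0 1]

T = [-7/10 0 11/10 23/5; 0 -1 0 3; -3/10 0 -3/5 69/10; 0 0 0 1]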